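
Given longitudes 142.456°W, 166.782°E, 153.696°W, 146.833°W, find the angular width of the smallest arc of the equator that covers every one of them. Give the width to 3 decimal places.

Sort the longitudes: -153.696°, -146.833°, -142.456°, +166.782°.
Eastward gaps between consecutive values (wrapping around): 6.863°, 4.377°, 309.238°, 39.522°.
Largest gap = 309.238° ⇒ minimal covering band is its complement: 360° − 309.238° = 50.762°.
Band runs from +166.782° eastward to -142.456°, crossing the antimeridian.

50.762°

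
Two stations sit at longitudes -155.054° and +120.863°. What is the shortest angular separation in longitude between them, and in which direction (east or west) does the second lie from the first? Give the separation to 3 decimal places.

Raw difference: 120.863 − -155.054 = 275.917°.
Normalise into (−180°, 180°]: 275.917° − 360° = -84.083°.
Negative ⇒ the second point lies to the west; separation 84.083°.

84.083° west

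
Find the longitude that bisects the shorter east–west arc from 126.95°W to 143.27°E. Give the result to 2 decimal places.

Signed shortest Δλ from -126.95° to +143.27° is -89.78°.
Midpoint longitude = -126.95° + (-89.78°)/2 = -126.95° − 44.89° = -171.84°.
(The naïve average (-126.95 + +143.27)/2 = 8.16° is on the wrong side of the globe.)

171.84°W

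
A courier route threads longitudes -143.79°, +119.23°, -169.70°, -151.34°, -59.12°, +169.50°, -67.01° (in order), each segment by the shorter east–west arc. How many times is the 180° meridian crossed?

Leg 1: -143.79° → +119.23°, shortest Δλ = -96.98° (west) — crosses 180°.
Leg 2: +119.23° → -169.70°, shortest Δλ = 71.07° (east) — crosses 180°.
Leg 3: -169.70° → -151.34°, shortest Δλ = 18.36° (east) — does not cross 180°.
Leg 4: -151.34° → -59.12°, shortest Δλ = 92.22° (east) — does not cross 180°.
Leg 5: -59.12° → +169.50°, shortest Δλ = -131.38° (west) — crosses 180°.
Leg 6: +169.50° → -67.01°, shortest Δλ = 123.49° (east) — crosses 180°.
Total crossings: 4.

4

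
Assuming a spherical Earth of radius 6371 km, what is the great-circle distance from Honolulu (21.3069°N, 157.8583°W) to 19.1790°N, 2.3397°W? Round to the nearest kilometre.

14784 km

Δλ = -2.3397 − -157.8583 = 155.5186°.
Δφ = 19.1790 − 21.3069 = -2.1279°.
a = sin²(Δφ/2) + cos φ₁ · cos φ₂ · sin²(Δλ/2) = 0.840728.
c = 2·atan2(√a, √(1−a)) = 2.32055 rad → d = 6371·c ≈ 14784.20 km.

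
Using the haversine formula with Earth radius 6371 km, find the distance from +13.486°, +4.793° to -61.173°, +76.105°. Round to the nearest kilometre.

Δλ = 76.105 − 4.793 = 71.312°.
Δφ = -61.173 − 13.486 = -74.659°.
a = sin²(Δφ/2) + cos φ₁ · cos φ₂ · sin²(Δλ/2) = 0.527038.
c = 2·atan2(√a, √(1−a)) = 1.62490 rad → d = 6371·c ≈ 10352.22 km.

10352 km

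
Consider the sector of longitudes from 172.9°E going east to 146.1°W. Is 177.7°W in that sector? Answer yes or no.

Band width going east from +172.9° to -146.1°: ((-146.1 − 172.9) mod 360) = 41.0°.
Offset of -177.7° east of the west edge: ((-177.7 − 172.9) mod 360) = 9.4°.
9.4° ≤ 41.0° ⇒ inside.

Yes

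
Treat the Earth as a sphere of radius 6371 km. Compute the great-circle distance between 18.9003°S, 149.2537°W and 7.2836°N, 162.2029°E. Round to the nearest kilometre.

Δλ = 162.2029 − -149.2537 = 311.4566°; wrapped into (−180°, 180°]: -48.5434°.
Δφ = 7.2836 − -18.9003 = 26.1839°.
a = sin²(Δφ/2) + cos φ₁ · cos φ₂ · sin²(Δλ/2) = 0.209882.
c = 2·atan2(√a, √(1−a)) = 0.95178 rad → d = 6371·c ≈ 6063.78 km.

6064 km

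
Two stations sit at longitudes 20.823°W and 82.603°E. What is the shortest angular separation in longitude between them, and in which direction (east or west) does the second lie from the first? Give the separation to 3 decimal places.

Raw difference: 82.603 − -20.823 = 103.426°.
Normalise into (−180°, 180°]: 103.426° stays 103.426°.
Positive ⇒ the second point lies to the east; separation 103.426°.

103.426° east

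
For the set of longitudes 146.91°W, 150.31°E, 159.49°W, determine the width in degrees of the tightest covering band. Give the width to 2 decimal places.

62.78°

Sort the longitudes: -159.49°, -146.91°, +150.31°.
Eastward gaps between consecutive values (wrapping around): 12.58°, 297.22°, 50.20°.
Largest gap = 297.22° ⇒ minimal covering band is its complement: 360° − 297.22° = 62.78°.
Band runs from +150.31° eastward to -146.91°, crossing the antimeridian.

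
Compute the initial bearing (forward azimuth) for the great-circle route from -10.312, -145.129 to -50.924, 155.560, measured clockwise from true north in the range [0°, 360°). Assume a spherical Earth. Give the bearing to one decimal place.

217.5°

Δλ = 155.560 − -145.129 = 300.689°; wrapped into (−180°, 180°]: -59.311°.
θ = atan2( sin Δλ · cos φ₂ , cos φ₁ · sin φ₂ − sin φ₁ · cos φ₂ · cos Δλ )
  = atan2(-0.54207, -0.70618) = -142.490° → normalised to [0°, 360°): 217.510°.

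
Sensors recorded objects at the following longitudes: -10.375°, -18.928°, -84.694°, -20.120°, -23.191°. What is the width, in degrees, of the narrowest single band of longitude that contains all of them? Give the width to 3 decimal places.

74.319°

Sort the longitudes: -84.694°, -23.191°, -20.120°, -18.928°, -10.375°.
Eastward gaps between consecutive values (wrapping around): 61.503°, 3.071°, 1.192°, 8.553°, 285.681°.
Largest gap = 285.681° ⇒ minimal covering band is its complement: 360° − 285.681° = 74.319°.
Band runs from -84.694° eastward to -10.375°.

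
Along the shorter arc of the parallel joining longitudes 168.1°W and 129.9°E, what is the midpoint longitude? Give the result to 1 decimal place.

Signed shortest Δλ from -168.1° to +129.9° is -62.0°.
Midpoint longitude = -168.1° + (-62.0°)/2 = -168.1° − 31.0° = -199.1°.
Normalise into (−180°, 180°]: +160.9°.
(The naïve average (-168.1 + +129.9)/2 = -19.1° is on the wrong side of the globe.)

160.9°E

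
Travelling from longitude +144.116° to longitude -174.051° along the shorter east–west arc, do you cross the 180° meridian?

Yes

Naïve |-174.051 − 144.116| = 318.167° > 180°, so the shorter arc goes the other way round — across 180°.
Signed shortest Δλ = ((-174.051 − 144.116 + 180) mod 360) − 180 = 41.833°.
Going east by 41.833° from +144.116° passes through 180° before reaching -174.051°.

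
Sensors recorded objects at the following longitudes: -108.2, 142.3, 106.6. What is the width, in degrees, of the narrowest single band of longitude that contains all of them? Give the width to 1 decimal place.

145.2°

Sort the longitudes: -108.2°, +106.6°, +142.3°.
Eastward gaps between consecutive values (wrapping around): 214.8°, 35.7°, 109.5°.
Largest gap = 214.8° ⇒ minimal covering band is its complement: 360° − 214.8° = 145.2°.
Band runs from +106.6° eastward to -108.2°, crossing the antimeridian.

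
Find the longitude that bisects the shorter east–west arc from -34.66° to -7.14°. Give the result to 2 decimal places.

-20.90°

Signed shortest Δλ from -34.66° to -7.14° is +27.52°.
Midpoint longitude = -34.66° + (+27.52°)/2 = -34.66° + 13.76° = -20.90°.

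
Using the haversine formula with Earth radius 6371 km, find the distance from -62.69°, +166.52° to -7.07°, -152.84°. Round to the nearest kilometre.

Δλ = -152.84 − 166.52 = -319.36°; wrapped into (−180°, 180°]: 40.64°.
Δφ = -7.07 − -62.69 = 55.62°.
a = sin²(Δφ/2) + cos φ₁ · cos φ₂ · sin²(Δλ/2) = 0.272568.
c = 2·atan2(√a, √(1−a)) = 1.09858 rad → d = 6371·c ≈ 6999.03 km.

6999 km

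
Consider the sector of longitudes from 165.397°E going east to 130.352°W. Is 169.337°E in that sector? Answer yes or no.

Yes

Band width going east from +165.397° to -130.352°: ((-130.352 − 165.397) mod 360) = 64.251°.
Offset of +169.337° east of the west edge: ((169.337 − 165.397) mod 360) = 3.940°.
3.940° ≤ 64.251° ⇒ inside.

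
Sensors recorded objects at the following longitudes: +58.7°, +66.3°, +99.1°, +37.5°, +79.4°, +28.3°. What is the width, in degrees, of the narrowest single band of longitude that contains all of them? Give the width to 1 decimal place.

70.8°

Sort the longitudes: +28.3°, +37.5°, +58.7°, +66.3°, +79.4°, +99.1°.
Eastward gaps between consecutive values (wrapping around): 9.2°, 21.2°, 7.6°, 13.1°, 19.7°, 289.2°.
Largest gap = 289.2° ⇒ minimal covering band is its complement: 360° − 289.2° = 70.8°.
Band runs from +28.3° eastward to +99.1°.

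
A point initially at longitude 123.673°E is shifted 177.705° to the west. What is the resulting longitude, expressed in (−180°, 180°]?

Start at +123.673°; shift −177.705° → -54.032°.
-54.032° already lies in (−180°, 180°].

54.032°W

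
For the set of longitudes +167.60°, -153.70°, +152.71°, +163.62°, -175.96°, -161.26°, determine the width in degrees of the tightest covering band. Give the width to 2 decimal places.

53.59°

Sort the longitudes: -175.96°, -161.26°, -153.70°, +152.71°, +163.62°, +167.60°.
Eastward gaps between consecutive values (wrapping around): 14.70°, 7.56°, 306.41°, 10.91°, 3.98°, 16.44°.
Largest gap = 306.41° ⇒ minimal covering band is its complement: 360° − 306.41° = 53.59°.
Band runs from +152.71° eastward to -153.70°, crossing the antimeridian.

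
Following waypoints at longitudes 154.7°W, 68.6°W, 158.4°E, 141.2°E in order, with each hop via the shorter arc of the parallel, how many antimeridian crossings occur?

Leg 1: -154.7° → -68.6°, shortest Δλ = 86.1° (east) — does not cross 180°.
Leg 2: -68.6° → +158.4°, shortest Δλ = -133.0° (west) — crosses 180°.
Leg 3: +158.4° → +141.2°, shortest Δλ = -17.2° (west) — does not cross 180°.
Total crossings: 1.

1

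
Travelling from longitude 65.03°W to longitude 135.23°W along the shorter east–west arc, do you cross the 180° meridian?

No

Signed shortest Δλ = ((-135.23 − -65.03 + 180) mod 360) − 180 = -70.2°.
Going west by 70.2° from -65.03° reaches -135.23° without touching 180°.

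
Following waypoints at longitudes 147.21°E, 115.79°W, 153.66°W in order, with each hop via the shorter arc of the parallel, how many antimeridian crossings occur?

Leg 1: +147.21° → -115.79°, shortest Δλ = 97.0° (east) — crosses 180°.
Leg 2: -115.79° → -153.66°, shortest Δλ = -37.87° (west) — does not cross 180°.
Total crossings: 1.

1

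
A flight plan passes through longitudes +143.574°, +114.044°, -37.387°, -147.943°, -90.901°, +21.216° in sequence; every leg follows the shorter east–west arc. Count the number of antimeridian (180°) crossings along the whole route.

Leg 1: +143.574° → +114.044°, shortest Δλ = -29.53° (west) — does not cross 180°.
Leg 2: +114.044° → -37.387°, shortest Δλ = -151.431° (west) — does not cross 180°.
Leg 3: -37.387° → -147.943°, shortest Δλ = -110.556° (west) — does not cross 180°.
Leg 4: -147.943° → -90.901°, shortest Δλ = 57.042° (east) — does not cross 180°.
Leg 5: -90.901° → +21.216°, shortest Δλ = 112.117° (east) — does not cross 180°.
Total crossings: 0.

0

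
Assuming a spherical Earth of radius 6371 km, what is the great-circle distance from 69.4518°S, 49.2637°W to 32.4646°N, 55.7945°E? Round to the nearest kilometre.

Δλ = 55.7945 − -49.2637 = 105.0582°.
Δφ = 32.4646 − -69.4518 = 101.9164°.
a = sin²(Δφ/2) + cos φ₁ · cos φ₂ · sin²(Δλ/2) = 0.789783.
c = 2·atan2(√a, √(1−a)) = 2.18899 rad → d = 6371·c ≈ 13946.06 km.

13946 km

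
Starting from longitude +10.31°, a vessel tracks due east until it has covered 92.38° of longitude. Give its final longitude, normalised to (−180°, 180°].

+102.69°

Start at +10.31°; shift +92.38° → +102.69°.
+102.69° already lies in (−180°, 180°].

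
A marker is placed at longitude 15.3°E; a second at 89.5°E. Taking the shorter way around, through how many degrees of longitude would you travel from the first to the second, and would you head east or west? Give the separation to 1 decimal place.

Raw difference: 89.5 − 15.3 = 74.2°.
Normalise into (−180°, 180°]: 74.2° stays 74.2°.
Positive ⇒ the second point lies to the east; separation 74.2°.

74.2° east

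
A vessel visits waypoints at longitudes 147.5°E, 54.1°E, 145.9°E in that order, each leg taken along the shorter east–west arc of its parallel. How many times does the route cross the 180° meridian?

0

Leg 1: +147.5° → +54.1°, shortest Δλ = -93.4° (west) — does not cross 180°.
Leg 2: +54.1° → +145.9°, shortest Δλ = 91.8° (east) — does not cross 180°.
Total crossings: 0.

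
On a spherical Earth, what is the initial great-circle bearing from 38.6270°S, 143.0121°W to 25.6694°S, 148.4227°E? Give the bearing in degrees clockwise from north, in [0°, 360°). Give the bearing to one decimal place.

Δλ = 148.4227 − -143.0121 = 291.4348°; wrapped into (−180°, 180°]: -68.5652°.
θ = atan2( sin Δλ · cos φ₂ , cos φ₁ · sin φ₂ − sin φ₁ · cos φ₂ · cos Δλ )
  = atan2(-0.83897, -0.13280) = -98.995° → normalised to [0°, 360°): 261.005°.

261.0°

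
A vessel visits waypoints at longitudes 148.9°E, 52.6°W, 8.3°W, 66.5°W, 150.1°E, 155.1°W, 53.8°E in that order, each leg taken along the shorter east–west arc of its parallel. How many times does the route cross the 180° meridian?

4

Leg 1: +148.9° → -52.6°, shortest Δλ = 158.5° (east) — crosses 180°.
Leg 2: -52.6° → -8.3°, shortest Δλ = 44.3° (east) — does not cross 180°.
Leg 3: -8.3° → -66.5°, shortest Δλ = -58.2° (west) — does not cross 180°.
Leg 4: -66.5° → +150.1°, shortest Δλ = -143.4° (west) — crosses 180°.
Leg 5: +150.1° → -155.1°, shortest Δλ = 54.8° (east) — crosses 180°.
Leg 6: -155.1° → +53.8°, shortest Δλ = -151.1° (west) — crosses 180°.
Total crossings: 4.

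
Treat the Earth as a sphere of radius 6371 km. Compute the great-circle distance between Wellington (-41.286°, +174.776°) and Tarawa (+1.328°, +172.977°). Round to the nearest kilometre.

4742 km

Δλ = 172.977 − 174.776 = -1.799°.
Δφ = 1.328 − -41.286 = 42.614°.
a = sin²(Δφ/2) + cos φ₁ · cos φ₂ · sin²(Δλ/2) = 0.132219.
c = 2·atan2(√a, √(1−a)) = 0.74430 rad → d = 6371·c ≈ 4741.94 km.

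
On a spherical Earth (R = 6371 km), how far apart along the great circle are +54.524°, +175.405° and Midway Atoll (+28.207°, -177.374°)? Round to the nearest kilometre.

Δλ = -177.374 − 175.405 = -352.779°; wrapped into (−180°, 180°]: 7.221°.
Δφ = 28.207 − 54.524 = -26.317°.
a = sin²(Δφ/2) + cos φ₁ · cos φ₂ · sin²(Δλ/2) = 0.053851.
c = 2·atan2(√a, √(1−a)) = 0.46839 rad → d = 6371·c ≈ 2984.08 km.

2984 km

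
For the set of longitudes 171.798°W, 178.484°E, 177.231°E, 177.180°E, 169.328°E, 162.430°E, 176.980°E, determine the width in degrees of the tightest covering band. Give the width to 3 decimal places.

Sort the longitudes: -171.798°, +162.430°, +169.328°, +176.980°, +177.180°, +177.231°, +178.484°.
Eastward gaps between consecutive values (wrapping around): 334.228°, 6.898°, 7.652°, 0.200°, 0.051°, 1.253°, 9.718°.
Largest gap = 334.228° ⇒ minimal covering band is its complement: 360° − 334.228° = 25.772°.
Band runs from +162.430° eastward to -171.798°, crossing the antimeridian.

25.772°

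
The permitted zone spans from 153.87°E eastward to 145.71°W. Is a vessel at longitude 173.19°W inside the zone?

Yes

Band width going east from +153.87° to -145.71°: ((-145.71 − 153.87) mod 360) = 60.42°.
Offset of -173.19° east of the west edge: ((-173.19 − 153.87) mod 360) = 32.94°.
32.94° ≤ 60.42° ⇒ inside.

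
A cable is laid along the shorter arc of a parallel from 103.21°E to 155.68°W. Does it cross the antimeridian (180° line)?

Yes

Naïve |-155.68 − 103.21| = 258.89° > 180°, so the shorter arc goes the other way round — across 180°.
Signed shortest Δλ = ((-155.68 − 103.21 + 180) mod 360) − 180 = 101.11°.
Going east by 101.11° from +103.21° passes through 180° before reaching -155.68°.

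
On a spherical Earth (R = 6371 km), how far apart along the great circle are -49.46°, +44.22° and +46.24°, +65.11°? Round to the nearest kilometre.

Δλ = 65.11 − 44.22 = 20.89°.
Δφ = 46.24 − -49.46 = 95.70°.
a = sin²(Δφ/2) + cos φ₁ · cos φ₂ · sin²(Δλ/2) = 0.564435.
c = 2·atan2(√a, √(1−a)) = 1.70003 rad → d = 6371·c ≈ 10830.87 km.

10831 km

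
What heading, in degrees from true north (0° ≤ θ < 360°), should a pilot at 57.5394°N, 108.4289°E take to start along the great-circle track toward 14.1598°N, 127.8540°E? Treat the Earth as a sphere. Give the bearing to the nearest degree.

153°

Δλ = 127.8540 − 108.4289 = 19.4251°.
θ = atan2( sin Δλ · cos φ₂ , cos φ₁ · sin φ₂ − sin φ₁ · cos φ₂ · cos Δλ )
  = atan2(0.32247, -0.64026) = 153.268° → normalised to [0°, 360°): 153.268°.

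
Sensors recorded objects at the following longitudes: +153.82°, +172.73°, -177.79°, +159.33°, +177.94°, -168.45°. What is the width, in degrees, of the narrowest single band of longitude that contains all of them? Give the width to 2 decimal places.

37.73°

Sort the longitudes: -177.79°, -168.45°, +153.82°, +159.33°, +172.73°, +177.94°.
Eastward gaps between consecutive values (wrapping around): 9.34°, 322.27°, 5.51°, 13.40°, 5.21°, 4.27°.
Largest gap = 322.27° ⇒ minimal covering band is its complement: 360° − 322.27° = 37.73°.
Band runs from +153.82° eastward to -168.45°, crossing the antimeridian.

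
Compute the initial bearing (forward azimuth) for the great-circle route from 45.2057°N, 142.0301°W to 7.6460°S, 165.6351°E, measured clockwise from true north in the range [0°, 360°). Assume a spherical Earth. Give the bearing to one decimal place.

236.3°

Δλ = 165.6351 − -142.0301 = 307.6652°; wrapped into (−180°, 180°]: -52.3348°.
θ = atan2( sin Δλ · cos φ₂ , cos φ₁ · sin φ₂ − sin φ₁ · cos φ₂ · cos Δλ )
  = atan2(-0.78456, -0.52351) = -123.714° → normalised to [0°, 360°): 236.286°.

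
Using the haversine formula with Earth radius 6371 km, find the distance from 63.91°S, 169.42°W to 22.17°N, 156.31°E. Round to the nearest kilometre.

Δλ = 156.31 − -169.42 = 325.73°; wrapped into (−180°, 180°]: -34.27°.
Δφ = 22.17 − -63.91 = 86.08°.
a = sin²(Δφ/2) + cos φ₁ · cos φ₂ · sin²(Δλ/2) = 0.501171.
c = 2·atan2(√a, √(1−a)) = 1.57314 rad → d = 6371·c ≈ 10022.46 km.

10022 km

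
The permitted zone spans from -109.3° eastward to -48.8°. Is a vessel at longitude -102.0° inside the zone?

Band width going east from -109.3° to -48.8°: ((-48.8 − -109.3) mod 360) = 60.5°.
Offset of -102.0° east of the west edge: ((-102.0 − -109.3) mod 360) = 7.3°.
7.3° ≤ 60.5° ⇒ inside.

Yes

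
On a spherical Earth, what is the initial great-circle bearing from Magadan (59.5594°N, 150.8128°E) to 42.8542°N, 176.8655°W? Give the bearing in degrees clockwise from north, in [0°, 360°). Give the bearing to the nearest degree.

Δλ = -176.8655 − 150.8128 = -327.6783°; wrapped into (−180°, 180°]: 32.3217°.
θ = atan2( sin Δλ · cos φ₂ , cos φ₁ · sin φ₂ − sin φ₁ · cos φ₂ · cos Δλ )
  = atan2(0.39196, -0.18952) = 115.805° → normalised to [0°, 360°): 115.805°.

116°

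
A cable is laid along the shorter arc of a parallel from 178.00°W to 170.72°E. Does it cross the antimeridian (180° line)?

Naïve |170.72 − -178.00| = 348.72° > 180°, so the shorter arc goes the other way round — across 180°.
Signed shortest Δλ = ((170.72 − -178.00 + 180) mod 360) − 180 = -11.28°.
Going west by 11.28° from -178.00° passes through 180° before reaching +170.72°.

Yes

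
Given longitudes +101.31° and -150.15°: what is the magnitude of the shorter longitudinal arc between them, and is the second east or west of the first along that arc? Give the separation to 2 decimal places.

Raw difference: -150.15 − 101.31 = -251.46°.
Normalise into (−180°, 180°]: -251.46° + 360° = 108.54°.
Positive ⇒ the second point lies to the east; separation 108.54°.

108.54° east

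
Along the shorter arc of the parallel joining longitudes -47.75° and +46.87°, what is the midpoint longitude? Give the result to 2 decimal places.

Signed shortest Δλ from -47.75° to +46.87° is +94.62°.
Midpoint longitude = -47.75° + (+94.62°)/2 = -47.75° + 47.31° = -0.44°.

-0.44°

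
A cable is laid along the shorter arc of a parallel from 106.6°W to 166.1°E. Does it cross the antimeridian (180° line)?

Naïve |166.1 − -106.6| = 272.7° > 180°, so the shorter arc goes the other way round — across 180°.
Signed shortest Δλ = ((166.1 − -106.6 + 180) mod 360) − 180 = -87.3°.
Going west by 87.3° from -106.6° passes through 180° before reaching +166.1°.

Yes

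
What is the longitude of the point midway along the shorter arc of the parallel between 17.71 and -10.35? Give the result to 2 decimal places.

+3.68°

Signed shortest Δλ from +17.71° to -10.35° is -28.06°.
Midpoint longitude = +17.71° + (-28.06°)/2 = +17.71° − 14.03° = +3.68°.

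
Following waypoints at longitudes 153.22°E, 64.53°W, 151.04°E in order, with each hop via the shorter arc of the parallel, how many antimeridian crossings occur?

2

Leg 1: +153.22° → -64.53°, shortest Δλ = 142.25° (east) — crosses 180°.
Leg 2: -64.53° → +151.04°, shortest Δλ = -144.43° (west) — crosses 180°.
Total crossings: 2.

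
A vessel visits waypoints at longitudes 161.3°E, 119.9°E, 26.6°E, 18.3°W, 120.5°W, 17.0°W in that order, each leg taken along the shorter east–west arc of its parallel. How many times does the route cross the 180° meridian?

Leg 1: +161.3° → +119.9°, shortest Δλ = -41.4° (west) — does not cross 180°.
Leg 2: +119.9° → +26.6°, shortest Δλ = -93.3° (west) — does not cross 180°.
Leg 3: +26.6° → -18.3°, shortest Δλ = -44.9° (west) — does not cross 180°.
Leg 4: -18.3° → -120.5°, shortest Δλ = -102.2° (west) — does not cross 180°.
Leg 5: -120.5° → -17.0°, shortest Δλ = 103.5° (east) — does not cross 180°.
Total crossings: 0.

0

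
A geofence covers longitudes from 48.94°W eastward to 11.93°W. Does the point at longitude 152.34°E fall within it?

No

Band width going east from -48.94° to -11.93°: ((-11.93 − -48.94) mod 360) = 37.01°.
Offset of +152.34° east of the west edge: ((152.34 − -48.94) mod 360) = 201.28°.
201.28° > 37.01° ⇒ outside.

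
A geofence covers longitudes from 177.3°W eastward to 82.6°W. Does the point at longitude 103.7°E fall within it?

No

Band width going east from -177.3° to -82.6°: ((-82.6 − -177.3) mod 360) = 94.7°.
Offset of +103.7° east of the west edge: ((103.7 − -177.3) mod 360) = 281.0°.
281.0° > 94.7° ⇒ outside.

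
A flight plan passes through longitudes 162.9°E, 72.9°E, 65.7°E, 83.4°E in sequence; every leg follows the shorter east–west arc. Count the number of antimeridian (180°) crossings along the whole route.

Leg 1: +162.9° → +72.9°, shortest Δλ = -90.0° (west) — does not cross 180°.
Leg 2: +72.9° → +65.7°, shortest Δλ = -7.2° (west) — does not cross 180°.
Leg 3: +65.7° → +83.4°, shortest Δλ = 17.7° (east) — does not cross 180°.
Total crossings: 0.

0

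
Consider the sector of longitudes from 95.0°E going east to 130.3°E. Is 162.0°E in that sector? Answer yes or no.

Band width going east from +95.0° to +130.3°: ((130.3 − 95.0) mod 360) = 35.3°.
Offset of +162.0° east of the west edge: ((162.0 − 95.0) mod 360) = 67.0°.
67.0° > 35.3° ⇒ outside.

No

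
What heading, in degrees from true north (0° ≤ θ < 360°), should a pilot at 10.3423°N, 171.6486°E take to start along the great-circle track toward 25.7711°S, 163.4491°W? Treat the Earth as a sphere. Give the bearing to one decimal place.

Δλ = -163.4491 − 171.6486 = -335.0977°; wrapped into (−180°, 180°]: 24.9023°.
θ = atan2( sin Δλ · cos φ₂ , cos φ₁ · sin φ₂ − sin φ₁ · cos φ₂ · cos Δλ )
  = atan2(0.37919, -0.57435) = 146.567° → normalised to [0°, 360°): 146.567°.

146.6°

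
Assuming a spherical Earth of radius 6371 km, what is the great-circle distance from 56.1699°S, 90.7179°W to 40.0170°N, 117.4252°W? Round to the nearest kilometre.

Δλ = -117.4252 − -90.7179 = -26.7073°.
Δφ = 40.0170 − -56.1699 = 96.1869°.
a = sin²(Δφ/2) + cos φ₁ · cos φ₂ · sin²(Δλ/2) = 0.576630.
c = 2·atan2(√a, √(1−a)) = 1.72466 rad → d = 6371·c ≈ 10987.83 km.

10988 km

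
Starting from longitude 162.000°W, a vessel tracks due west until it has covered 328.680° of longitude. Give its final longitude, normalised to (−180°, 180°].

130.680°W

Start at -162.000°; shift −328.680° → -490.680°.
-490.680° lies outside (−180°, 180°]; add 360° → -130.680°.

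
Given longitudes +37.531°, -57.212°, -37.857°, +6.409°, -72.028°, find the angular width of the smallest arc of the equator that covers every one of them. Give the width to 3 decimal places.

Sort the longitudes: -72.028°, -57.212°, -37.857°, +6.409°, +37.531°.
Eastward gaps between consecutive values (wrapping around): 14.816°, 19.355°, 44.266°, 31.122°, 250.441°.
Largest gap = 250.441° ⇒ minimal covering band is its complement: 360° − 250.441° = 109.559°.
Band runs from -72.028° eastward to +37.531°.

109.559°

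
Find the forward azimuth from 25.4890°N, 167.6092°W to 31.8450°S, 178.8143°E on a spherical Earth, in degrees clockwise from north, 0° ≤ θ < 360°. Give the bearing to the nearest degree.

193°

Δλ = 178.8143 − -167.6092 = 346.4235°; wrapped into (−180°, 180°]: -13.5765°.
θ = atan2( sin Δλ · cos φ₂ , cos φ₁ · sin φ₂ − sin φ₁ · cos φ₂ · cos Δλ )
  = atan2(-0.19941, -0.83162) = -166.516° → normalised to [0°, 360°): 193.484°.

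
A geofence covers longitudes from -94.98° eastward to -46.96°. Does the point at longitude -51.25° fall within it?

Yes

Band width going east from -94.98° to -46.96°: ((-46.96 − -94.98) mod 360) = 48.02°.
Offset of -51.25° east of the west edge: ((-51.25 − -94.98) mod 360) = 43.73°.
43.73° ≤ 48.02° ⇒ inside.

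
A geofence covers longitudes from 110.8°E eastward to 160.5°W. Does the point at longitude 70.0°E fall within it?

No

Band width going east from +110.8° to -160.5°: ((-160.5 − 110.8) mod 360) = 88.7°.
Offset of +70.0° east of the west edge: ((70.0 − 110.8) mod 360) = 319.2°.
319.2° > 88.7° ⇒ outside.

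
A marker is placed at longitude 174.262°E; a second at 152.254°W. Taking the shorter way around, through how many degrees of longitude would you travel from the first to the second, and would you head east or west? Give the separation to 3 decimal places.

Raw difference: -152.254 − 174.262 = -326.516°.
Normalise into (−180°, 180°]: -326.516° + 360° = 33.484°.
Positive ⇒ the second point lies to the east; separation 33.484°.

33.484° east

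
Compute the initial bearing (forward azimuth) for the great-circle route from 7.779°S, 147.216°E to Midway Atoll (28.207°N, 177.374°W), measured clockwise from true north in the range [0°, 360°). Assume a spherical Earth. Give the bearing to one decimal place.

42.1°

Δλ = -177.374 − 147.216 = -324.590°; wrapped into (−180°, 180°]: 35.410°.
θ = atan2( sin Δλ · cos φ₂ , cos φ₁ · sin φ₂ − sin φ₁ · cos φ₂ · cos Δλ )
  = atan2(0.51061, 0.56552) = 42.079° → normalised to [0°, 360°): 42.079°.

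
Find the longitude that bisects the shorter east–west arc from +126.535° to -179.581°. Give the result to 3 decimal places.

+153.477°

Signed shortest Δλ from +126.535° to -179.581° is +53.884°.
Midpoint longitude = +126.535° + (+53.884°)/2 = +126.535° + 26.942° = +153.477°.
(The naïve average (+126.535 + -179.581)/2 = -26.523° is on the wrong side of the globe.)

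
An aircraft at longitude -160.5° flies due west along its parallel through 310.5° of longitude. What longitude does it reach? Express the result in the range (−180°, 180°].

-111.0°

Start at -160.5°; shift −310.5° → -471.0°.
-471.0° lies outside (−180°, 180°]; add 360° → -111.0°.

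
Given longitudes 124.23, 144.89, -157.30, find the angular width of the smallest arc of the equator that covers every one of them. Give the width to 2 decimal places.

Sort the longitudes: -157.30°, +124.23°, +144.89°.
Eastward gaps between consecutive values (wrapping around): 281.53°, 20.66°, 57.81°.
Largest gap = 281.53° ⇒ minimal covering band is its complement: 360° − 281.53° = 78.47°.
Band runs from +124.23° eastward to -157.30°, crossing the antimeridian.

78.47°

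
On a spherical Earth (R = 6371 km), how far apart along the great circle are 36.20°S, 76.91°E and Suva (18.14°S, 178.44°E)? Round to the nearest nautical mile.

5298 nmi

Δλ = 178.44 − 76.91 = 101.53°.
Δφ = -18.14 − -36.20 = 18.06°.
a = sin²(Δφ/2) + cos φ₁ · cos φ₂ · sin²(Δλ/2) = 0.484700.
c = 2·atan2(√a, √(1−a)) = 1.54019 rad → d = 6371·c ≈ 9812.56 km ≈ 5298.36 nmi.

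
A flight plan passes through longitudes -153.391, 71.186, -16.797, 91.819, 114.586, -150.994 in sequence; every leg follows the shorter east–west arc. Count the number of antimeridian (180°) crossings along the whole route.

2

Leg 1: -153.391° → +71.186°, shortest Δλ = -135.423° (west) — crosses 180°.
Leg 2: +71.186° → -16.797°, shortest Δλ = -87.983° (west) — does not cross 180°.
Leg 3: -16.797° → +91.819°, shortest Δλ = 108.616° (east) — does not cross 180°.
Leg 4: +91.819° → +114.586°, shortest Δλ = 22.767° (east) — does not cross 180°.
Leg 5: +114.586° → -150.994°, shortest Δλ = 94.42° (east) — crosses 180°.
Total crossings: 2.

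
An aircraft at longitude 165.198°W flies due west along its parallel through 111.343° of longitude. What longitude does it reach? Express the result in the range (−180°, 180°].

Start at -165.198°; shift −111.343° → -276.541°.
-276.541° lies outside (−180°, 180°]; add 360° → +83.459°.

83.459°E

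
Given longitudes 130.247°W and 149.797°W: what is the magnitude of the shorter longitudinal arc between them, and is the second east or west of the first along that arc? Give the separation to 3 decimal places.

Raw difference: -149.797 − -130.247 = -19.55°.
Normalise into (−180°, 180°]: -19.55° stays -19.55°.
Negative ⇒ the second point lies to the west; separation 19.550°.

19.550° west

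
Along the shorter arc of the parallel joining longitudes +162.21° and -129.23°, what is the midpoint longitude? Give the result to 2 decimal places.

Signed shortest Δλ from +162.21° to -129.23° is +68.56°.
Midpoint longitude = +162.21° + (+68.56°)/2 = +162.21° + 34.28° = +196.49°.
Normalise into (−180°, 180°]: -163.51°.
(The naïve average (+162.21 + -129.23)/2 = 16.49° is on the wrong side of the globe.)

-163.51°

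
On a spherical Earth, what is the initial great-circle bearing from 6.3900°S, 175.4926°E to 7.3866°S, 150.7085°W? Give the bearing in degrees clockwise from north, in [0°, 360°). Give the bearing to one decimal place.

93.7°

Δλ = -150.7085 − 175.4926 = -326.2011°; wrapped into (−180°, 180°]: 33.7989°.
θ = atan2( sin Δλ · cos φ₂ , cos φ₁ · sin φ₂ − sin φ₁ · cos φ₂ · cos Δλ )
  = atan2(0.55166, -0.03605) = 93.738° → normalised to [0°, 360°): 93.738°.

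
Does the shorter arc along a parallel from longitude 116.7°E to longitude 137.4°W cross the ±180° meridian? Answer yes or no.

Yes

Naïve |-137.4 − 116.7| = 254.1° > 180°, so the shorter arc goes the other way round — across 180°.
Signed shortest Δλ = ((-137.4 − 116.7 + 180) mod 360) − 180 = 105.9°.
Going east by 105.9° from +116.7° passes through 180° before reaching -137.4°.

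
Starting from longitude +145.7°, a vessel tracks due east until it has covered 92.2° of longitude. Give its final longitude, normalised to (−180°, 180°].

Start at +145.7°; shift +92.2° → +237.9°.
+237.9° lies outside (−180°, 180°]; subtract 360° → -122.1°.

-122.1°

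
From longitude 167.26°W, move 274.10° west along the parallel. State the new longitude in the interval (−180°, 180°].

81.36°W

Start at -167.26°; shift −274.10° → -441.36°.
-441.36° lies outside (−180°, 180°]; add 360° → -81.36°.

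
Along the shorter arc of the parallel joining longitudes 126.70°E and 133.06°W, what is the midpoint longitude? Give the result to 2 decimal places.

Signed shortest Δλ from +126.70° to -133.06° is +100.24°.
Midpoint longitude = +126.70° + (+100.24°)/2 = +126.70° + 50.12° = +176.82°.
(The naïve average (+126.70 + -133.06)/2 = -3.18° is on the wrong side of the globe.)

176.82°E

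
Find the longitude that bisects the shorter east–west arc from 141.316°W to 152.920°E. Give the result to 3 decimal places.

Signed shortest Δλ from -141.316° to +152.920° is -65.764°.
Midpoint longitude = -141.316° + (-65.764°)/2 = -141.316° − 32.882° = -174.198°.
(The naïve average (-141.316 + +152.920)/2 = 5.802° is on the wrong side of the globe.)

174.198°W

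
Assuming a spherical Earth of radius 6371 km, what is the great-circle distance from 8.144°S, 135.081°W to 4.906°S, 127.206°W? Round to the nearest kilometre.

Δλ = -127.206 − -135.081 = 7.875°.
Δφ = -4.906 − -8.144 = 3.238°.
a = sin²(Δφ/2) + cos φ₁ · cos φ₂ · sin²(Δλ/2) = 0.005449.
c = 2·atan2(√a, √(1−a)) = 0.14777 rad → d = 6371·c ≈ 941.43 km.

941 km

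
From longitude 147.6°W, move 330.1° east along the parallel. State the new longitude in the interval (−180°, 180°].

177.5°W

Start at -147.6°; shift +330.1° → +182.5°.
+182.5° lies outside (−180°, 180°]; subtract 360° → -177.5°.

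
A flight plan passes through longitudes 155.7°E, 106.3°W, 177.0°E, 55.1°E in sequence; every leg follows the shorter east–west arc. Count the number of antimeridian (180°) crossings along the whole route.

Leg 1: +155.7° → -106.3°, shortest Δλ = 98.0° (east) — crosses 180°.
Leg 2: -106.3° → +177.0°, shortest Δλ = -76.7° (west) — crosses 180°.
Leg 3: +177.0° → +55.1°, shortest Δλ = -121.9° (west) — does not cross 180°.
Total crossings: 2.

2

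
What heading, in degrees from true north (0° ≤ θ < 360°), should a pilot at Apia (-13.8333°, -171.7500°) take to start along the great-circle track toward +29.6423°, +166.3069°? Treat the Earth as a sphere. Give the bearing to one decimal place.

334.2°

Δλ = 166.3069 − -171.7500 = 338.0569°; wrapped into (−180°, 180°]: -21.9431°.
θ = atan2( sin Δλ · cos φ₂ , cos φ₁ · sin φ₂ − sin φ₁ · cos φ₂ · cos Δλ )
  = atan2(-0.32478, 0.67299) = -25.762° → normalised to [0°, 360°): 334.238°.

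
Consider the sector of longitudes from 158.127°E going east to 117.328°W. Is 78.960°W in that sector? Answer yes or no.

No

Band width going east from +158.127° to -117.328°: ((-117.328 − 158.127) mod 360) = 84.545°.
Offset of -78.960° east of the west edge: ((-78.960 − 158.127) mod 360) = 122.913°.
122.913° > 84.545° ⇒ outside.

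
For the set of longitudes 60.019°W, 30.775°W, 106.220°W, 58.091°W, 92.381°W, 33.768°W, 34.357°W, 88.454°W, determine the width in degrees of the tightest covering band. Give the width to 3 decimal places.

Sort the longitudes: -106.220°, -92.381°, -88.454°, -60.019°, -58.091°, -34.357°, -33.768°, -30.775°.
Eastward gaps between consecutive values (wrapping around): 13.839°, 3.927°, 28.435°, 1.928°, 23.734°, 0.589°, 2.993°, 284.555°.
Largest gap = 284.555° ⇒ minimal covering band is its complement: 360° − 284.555° = 75.445°.
Band runs from -106.220° eastward to -30.775°.

75.445°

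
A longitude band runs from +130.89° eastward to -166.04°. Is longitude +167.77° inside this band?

Yes

Band width going east from +130.89° to -166.04°: ((-166.04 − 130.89) mod 360) = 63.07°.
Offset of +167.77° east of the west edge: ((167.77 − 130.89) mod 360) = 36.88°.
36.88° ≤ 63.07° ⇒ inside.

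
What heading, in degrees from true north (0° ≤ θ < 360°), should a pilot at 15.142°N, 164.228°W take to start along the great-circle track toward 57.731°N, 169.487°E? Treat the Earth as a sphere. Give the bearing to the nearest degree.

Δλ = 169.487 − -164.228 = 333.715°; wrapped into (−180°, 180°]: -26.285°.
θ = atan2( sin Δλ · cos φ₂ , cos φ₁ · sin φ₂ − sin φ₁ · cos φ₂ · cos Δλ )
  = atan2(-0.23643, 0.69115) = -18.885° → normalised to [0°, 360°): 341.115°.

341°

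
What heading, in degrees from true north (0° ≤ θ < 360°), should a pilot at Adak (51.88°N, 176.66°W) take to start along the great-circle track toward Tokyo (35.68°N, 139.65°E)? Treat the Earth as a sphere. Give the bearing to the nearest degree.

260°

Δλ = 139.65 − -176.66 = 316.31°; wrapped into (−180°, 180°]: -43.69°.
θ = atan2( sin Δλ · cos φ₂ , cos φ₁ · sin φ₂ − sin φ₁ · cos φ₂ · cos Δλ )
  = atan2(-0.56109, -0.10203) = -100.306° → normalised to [0°, 360°): 259.694°.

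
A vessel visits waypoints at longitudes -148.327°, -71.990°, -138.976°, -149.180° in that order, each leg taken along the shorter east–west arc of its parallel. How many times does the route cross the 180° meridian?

0

Leg 1: -148.327° → -71.990°, shortest Δλ = 76.337° (east) — does not cross 180°.
Leg 2: -71.990° → -138.976°, shortest Δλ = -66.986° (west) — does not cross 180°.
Leg 3: -138.976° → -149.180°, shortest Δλ = -10.204° (west) — does not cross 180°.
Total crossings: 0.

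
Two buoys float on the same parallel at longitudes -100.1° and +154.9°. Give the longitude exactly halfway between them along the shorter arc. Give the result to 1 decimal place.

Signed shortest Δλ from -100.1° to +154.9° is -105.0°.
Midpoint longitude = -100.1° + (-105.0°)/2 = -100.1° − 52.5° = -152.6°.
(The naïve average (-100.1 + +154.9)/2 = 27.4° is on the wrong side of the globe.)

-152.6°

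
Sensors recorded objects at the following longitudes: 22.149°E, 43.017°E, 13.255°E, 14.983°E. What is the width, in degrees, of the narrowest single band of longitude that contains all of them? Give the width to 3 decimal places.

Sort the longitudes: +13.255°, +14.983°, +22.149°, +43.017°.
Eastward gaps between consecutive values (wrapping around): 1.728°, 7.166°, 20.868°, 330.238°.
Largest gap = 330.238° ⇒ minimal covering band is its complement: 360° − 330.238° = 29.762°.
Band runs from +13.255° eastward to +43.017°.

29.762°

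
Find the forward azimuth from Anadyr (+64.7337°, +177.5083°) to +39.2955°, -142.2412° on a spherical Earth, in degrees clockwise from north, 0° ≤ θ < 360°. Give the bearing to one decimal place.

117.8°

Δλ = -142.2412 − 177.5083 = -319.7495°; wrapped into (−180°, 180°]: 40.2505°.
θ = atan2( sin Δλ · cos φ₂ , cos φ₁ · sin φ₂ − sin φ₁ · cos φ₂ · cos Δλ )
  = atan2(0.50003, -0.26383) = 117.817° → normalised to [0°, 360°): 117.817°.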